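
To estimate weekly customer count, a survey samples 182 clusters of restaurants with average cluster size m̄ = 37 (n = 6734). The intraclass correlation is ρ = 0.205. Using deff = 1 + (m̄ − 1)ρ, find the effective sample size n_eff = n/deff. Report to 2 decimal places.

deff = 1 + (37 − 1)·0.205 = 1 + 7.38 = 8.38.
n_eff = 6734 / 8.38 = 803.58.

803.58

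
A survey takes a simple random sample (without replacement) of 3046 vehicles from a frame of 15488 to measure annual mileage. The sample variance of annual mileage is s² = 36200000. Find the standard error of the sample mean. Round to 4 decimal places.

Under SRS without replacement, Var(ȳ) = (1 − f)·s²/n with f = n/N = 3046/15488 = 0.19666839.
Var(ȳ) = (1 − 0.19666839)·36200000/3046 = 0.80333161·11884.439 = 9547.1452.
SE(ȳ) = √(9547.1452) = 97.7095.

97.7095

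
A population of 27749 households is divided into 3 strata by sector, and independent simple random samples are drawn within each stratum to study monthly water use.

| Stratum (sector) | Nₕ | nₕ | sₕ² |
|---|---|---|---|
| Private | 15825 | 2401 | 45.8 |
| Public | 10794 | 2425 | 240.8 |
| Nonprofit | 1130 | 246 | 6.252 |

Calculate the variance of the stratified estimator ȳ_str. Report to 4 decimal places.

Var(ȳ_str) = Σₕ Wₕ²(1 − fₕ)sₕ²/nₕ with Wₕ = Nₕ/N, N = 27749.
Private: Wₕ = 0.57029082; term = 0.57029082²·(1 − 0.15172196)·45.8/2401 = 0.0052626478.
Public: Wₕ = 0.38898699; term = 0.38898699²·(1 − 0.22466185)·240.8/2425 = 0.011649467.
Nonprofit: Wₕ = 0.04072219; term = 0.04072219²·(1 − 0.21769912)·6.252/246 = 3.2970072 × 10^-5.
Sum = 0.016945085.

0.0169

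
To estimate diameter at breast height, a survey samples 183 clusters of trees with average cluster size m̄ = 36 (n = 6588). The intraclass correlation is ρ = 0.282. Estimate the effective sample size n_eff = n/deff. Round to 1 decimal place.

deff = 1 + (36 − 1)·0.282 = 1 + 9.87 = 10.87.
n_eff = 6588 / 10.87 = 606.1.

606.1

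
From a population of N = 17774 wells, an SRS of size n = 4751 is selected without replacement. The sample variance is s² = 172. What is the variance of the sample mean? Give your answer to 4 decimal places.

0.0265

Under SRS without replacement, Var(ȳ) = (1 − f)·s²/n with f = n/N = 4751/17774 = 0.26730055.
Var(ȳ) = (1 − 0.26730055)·172/4751 = 0.73269945·0.036202905 = 0.026525848.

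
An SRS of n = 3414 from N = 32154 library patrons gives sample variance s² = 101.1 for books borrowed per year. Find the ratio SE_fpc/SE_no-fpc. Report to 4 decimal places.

f = n/N = 3414/32154 = 0.10617653.
SE_no-fpc = √(s²/n) = 0.17208532; SE_fpc = √((1−f)s²/n) = 0.16269331.
Ratio = √(1−f) = 0.94542238.

0.9454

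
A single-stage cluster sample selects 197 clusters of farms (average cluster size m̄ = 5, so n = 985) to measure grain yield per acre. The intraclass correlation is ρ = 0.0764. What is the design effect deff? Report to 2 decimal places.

deff = 1 + (5 − 1)·0.0764 = 1 + 0.3056 = 1.3056.

1.31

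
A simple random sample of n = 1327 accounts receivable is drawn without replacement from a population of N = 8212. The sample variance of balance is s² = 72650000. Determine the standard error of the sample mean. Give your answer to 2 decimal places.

Under SRS without replacement, Var(ȳ) = (1 − f)·s²/n with f = n/N = 1327/8212 = 0.16159279.
Var(ȳ) = (1 − 0.16159279)·72650000/1327 = 0.83840721·54747.551 = 45900.741.
SE(ȳ) = √(45900.741) = 214.24.

214.24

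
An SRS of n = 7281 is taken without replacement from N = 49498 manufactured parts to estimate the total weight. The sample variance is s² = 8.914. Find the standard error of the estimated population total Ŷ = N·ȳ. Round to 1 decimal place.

Var(Ŷ) = N²·Var(ȳ) = N²·(1 − n/N)·s²/n.
f = 7281/49498 = 0.14709685; Var(ȳ) = 0.85290315·8.914/7281 = 0.0010441943.
Var(Ŷ) = 49498² · 0.0010441943 = 2.5583303 × 10^6.
SE(Ŷ) = √(2.5583303 × 10^6) = 1599.5.

1599.5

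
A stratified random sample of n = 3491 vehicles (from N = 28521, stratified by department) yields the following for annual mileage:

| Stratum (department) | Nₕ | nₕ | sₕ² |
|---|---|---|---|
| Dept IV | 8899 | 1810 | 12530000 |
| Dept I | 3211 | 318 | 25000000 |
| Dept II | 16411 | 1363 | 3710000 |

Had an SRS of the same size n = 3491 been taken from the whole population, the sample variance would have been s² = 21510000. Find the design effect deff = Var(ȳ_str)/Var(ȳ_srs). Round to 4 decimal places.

0.4181

Var(ȳ_str) = Σ Wₕ²(1−fₕ)sₕ²/nₕ with Wₕ = Nₕ/28521:
  Dept IV: (8899/28521)²·(1−1810/8899)·12530000/1810 = 536.87006
  Dept I: (3211/28521)²·(1−318/3211)·25000000/318 = 897.78456
  Dept II: (16411/28521)²·(1−1363/16411)·3710000/1363 = 826.34687
  → Var(ȳ_str) = 2261.0015.
Var(ȳ_srs) = (1 − 3491/28521)·21510000/3491 = 5407.3772.
deff = 2261.0015 / 5407.3772 = 0.4181.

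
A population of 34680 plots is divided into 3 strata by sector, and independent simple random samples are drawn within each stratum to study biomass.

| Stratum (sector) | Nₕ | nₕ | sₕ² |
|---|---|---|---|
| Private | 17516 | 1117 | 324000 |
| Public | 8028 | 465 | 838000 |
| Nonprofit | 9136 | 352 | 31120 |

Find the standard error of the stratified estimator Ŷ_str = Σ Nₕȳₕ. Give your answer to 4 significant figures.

447000

Var(Ŷ_str) = Σₕ Nₕ²(1 − fₕ)sₕ²/nₕ.
Private: 17516²·(1 − 1117/17516)·324000/1117 = 8.3319017 × 10^10.
Public: 8028²·(1 − 465/8028)·838000/465 = 1.0941895 × 10^11.
Nonprofit: 9136²·(1 − 352/9136)·31120/352 = 7.0948847 × 10^9.
Sum = 1.9983285 × 10^11.
SE = √(1.9983285 × 10^11) = 447000.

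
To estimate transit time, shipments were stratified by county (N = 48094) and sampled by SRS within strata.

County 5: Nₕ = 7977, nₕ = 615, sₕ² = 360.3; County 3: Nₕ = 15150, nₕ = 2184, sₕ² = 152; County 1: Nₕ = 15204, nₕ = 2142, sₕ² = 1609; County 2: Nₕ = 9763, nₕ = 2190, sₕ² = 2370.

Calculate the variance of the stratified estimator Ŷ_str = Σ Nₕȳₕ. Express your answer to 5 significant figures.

Var(Ŷ_str) = Σₕ Nₕ²(1 − fₕ)sₕ²/nₕ.
County 5: 7977²·(1 − 615/7977)·360.3/615 = 3.4405237 × 10^7.
County 3: 15150²·(1 − 2184/15150)·152/2184 = 1.3671293 × 10^7.
County 1: 15204²·(1 − 2142/15204)·1609/2142 = 1.4917777 × 10^8.
County 2: 9763²·(1 − 2190/9763)·2370/2190 = 8.0012065 × 10^7.
Sum = 2.7726637 × 10^8.

2.7727 × 10^8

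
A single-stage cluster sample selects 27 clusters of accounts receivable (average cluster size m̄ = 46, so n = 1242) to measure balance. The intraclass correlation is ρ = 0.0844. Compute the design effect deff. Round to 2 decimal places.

4.80

deff = 1 + (46 − 1)·0.0844 = 1 + 3.798 = 4.798.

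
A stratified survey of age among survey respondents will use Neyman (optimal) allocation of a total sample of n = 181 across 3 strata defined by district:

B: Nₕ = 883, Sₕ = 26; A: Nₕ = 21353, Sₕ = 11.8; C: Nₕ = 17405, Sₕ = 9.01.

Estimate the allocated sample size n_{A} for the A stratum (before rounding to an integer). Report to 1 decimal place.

Neyman allocation: nₕ = n·NₕSₕ / Σⱼ NⱼSⱼ.
Σ NⱼSⱼ = 883·26 + 21353·11.8 + 17405·9.01 = 431742.45.
n_{A} = 181·21353·11.8 / 431742.45 = 105.6.

105.6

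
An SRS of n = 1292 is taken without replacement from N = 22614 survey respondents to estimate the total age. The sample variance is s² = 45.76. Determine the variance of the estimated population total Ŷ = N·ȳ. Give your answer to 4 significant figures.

1.708 × 10^7

Var(Ŷ) = N²·Var(ȳ) = N²·(1 − n/N)·s²/n.
f = 1292/22614 = 0.05713275; Var(ȳ) = 0.94286725·45.76/1292 = 0.033394431.
Var(Ŷ) = 22614² · 0.033394431 = 1.7077678 × 10^7.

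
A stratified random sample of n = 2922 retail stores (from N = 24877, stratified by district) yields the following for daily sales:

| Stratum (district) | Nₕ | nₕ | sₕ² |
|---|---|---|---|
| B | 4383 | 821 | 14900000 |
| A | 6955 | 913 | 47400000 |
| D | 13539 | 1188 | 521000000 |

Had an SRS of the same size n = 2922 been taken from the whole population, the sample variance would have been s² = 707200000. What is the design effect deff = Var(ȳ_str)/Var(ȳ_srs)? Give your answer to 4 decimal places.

Var(ȳ_str) = Σ Wₕ²(1−fₕ)sₕ²/nₕ with Wₕ = Nₕ/24877:
  B: (4383/24877)²·(1−821/4383)·14900000/821 = 457.83868
  A: (6955/24877)²·(1−913/6955)·47400000/913 = 3525.2458
  D: (13539/24877)²·(1−1188/13539)·521000000/1188 = 118498.81
  → Var(ȳ_str) = 122481.89.
Var(ȳ_srs) = (1 − 2922/24877)·707200000/2922 = 213598.14.
deff = 122481.89 / 213598.14 = 0.5734.

0.5734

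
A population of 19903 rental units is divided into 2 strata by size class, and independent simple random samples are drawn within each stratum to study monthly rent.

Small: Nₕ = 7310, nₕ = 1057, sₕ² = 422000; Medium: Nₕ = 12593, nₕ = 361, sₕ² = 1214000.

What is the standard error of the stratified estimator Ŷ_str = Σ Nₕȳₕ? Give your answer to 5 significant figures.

732300

Var(Ŷ_str) = Σₕ Nₕ²(1 − fₕ)sₕ²/nₕ.
Small: 7310²·(1 − 1057/7310)·422000/1057 = 1.8249176 × 10^10.
Medium: 12593²·(1 − 361/12593)·1214000/361 = 5.1801002 × 10^11.
Sum = 5.362592 × 10^11.
SE = √(5.362592 × 10^11) = 732300.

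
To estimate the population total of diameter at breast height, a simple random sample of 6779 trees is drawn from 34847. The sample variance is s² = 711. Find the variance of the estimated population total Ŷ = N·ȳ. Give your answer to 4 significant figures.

1.026 × 10^8

Var(Ŷ) = N²·Var(ȳ) = N²·(1 − n/N)·s²/n.
f = 6779/34847 = 0.19453612; Var(ȳ) = 0.80546388·711/6779 = 0.084479248.
Var(Ŷ) = 34847² · 0.084479248 = 1.0258428 × 10^8.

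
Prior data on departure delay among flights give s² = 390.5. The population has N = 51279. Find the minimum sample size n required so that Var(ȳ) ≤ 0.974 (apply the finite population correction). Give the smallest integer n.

398

Without fpc, n₀ = s²/D = 390.5/0.974 = 400.9240.
With fpc, (1 − n/N)·s²/n ≤ D requires n ≥ n₀/(1 + n₀/N) = 400.9240/(1 + 400.9240/51279) = 397.8137.
Rounding up, n = 398.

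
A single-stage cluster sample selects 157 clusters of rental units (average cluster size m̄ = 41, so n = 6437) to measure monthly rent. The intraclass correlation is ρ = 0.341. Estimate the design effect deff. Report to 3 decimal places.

deff = 1 + (41 − 1)·0.341 = 1 + 13.64 = 14.64.

14.640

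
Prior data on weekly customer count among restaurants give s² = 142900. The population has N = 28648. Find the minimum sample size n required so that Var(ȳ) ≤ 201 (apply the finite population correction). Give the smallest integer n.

694

Without fpc, n₀ = s²/D = 142900/201 = 710.9453.
With fpc, (1 − n/N)·s²/n ≤ D requires n ≥ n₀/(1 + n₀/N) = 710.9453/(1 + 710.9453/28648) = 693.7293.
Rounding up, n = 694.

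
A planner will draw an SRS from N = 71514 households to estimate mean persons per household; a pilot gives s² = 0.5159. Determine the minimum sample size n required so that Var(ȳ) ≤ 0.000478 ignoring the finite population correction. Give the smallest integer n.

1080

Without fpc, n₀ = s²/D = 0.5159/0.000478 = 1079.2887.
Rounding up, n = 1080.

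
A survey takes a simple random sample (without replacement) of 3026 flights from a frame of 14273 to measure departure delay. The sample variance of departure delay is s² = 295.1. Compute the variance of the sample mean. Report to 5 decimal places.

0.07685

Under SRS without replacement, Var(ȳ) = (1 − f)·s²/n with f = n/N = 3026/14273 = 0.21200869.
Var(ȳ) = (1 − 0.21200869)·295.1/3026 = 0.78799131·0.097521481 = 0.076846079.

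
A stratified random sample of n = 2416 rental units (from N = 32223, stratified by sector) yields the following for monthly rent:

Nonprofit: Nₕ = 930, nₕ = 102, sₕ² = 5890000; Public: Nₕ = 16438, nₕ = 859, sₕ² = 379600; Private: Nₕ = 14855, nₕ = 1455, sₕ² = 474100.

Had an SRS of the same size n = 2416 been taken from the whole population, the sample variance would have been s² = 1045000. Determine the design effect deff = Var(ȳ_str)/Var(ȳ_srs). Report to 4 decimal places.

Var(ȳ_str) = Σ Wₕ²(1−fₕ)sₕ²/nₕ with Wₕ = Nₕ/32223:
  Nonprofit: (930/32223)²·(1−102/930)·5890000/102 = 42.824911
  Public: (16438/32223)²·(1−859/16438)·379600/859 = 108.99075
  Private: (14855/32223)²·(1−1455/14855)·474100/1455 = 62.467262
  → Var(ȳ_str) = 214.28292.
Var(ȳ_srs) = (1 − 2416/32223)·1045000/2416 = 400.10286.
deff = 214.28292 / 400.10286 = 0.5356.

0.5356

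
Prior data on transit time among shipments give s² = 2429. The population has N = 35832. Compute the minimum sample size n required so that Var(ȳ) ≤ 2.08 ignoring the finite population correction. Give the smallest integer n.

1168

Without fpc, n₀ = s²/D = 2429/2.08 = 1167.7885.
Rounding up, n = 1168.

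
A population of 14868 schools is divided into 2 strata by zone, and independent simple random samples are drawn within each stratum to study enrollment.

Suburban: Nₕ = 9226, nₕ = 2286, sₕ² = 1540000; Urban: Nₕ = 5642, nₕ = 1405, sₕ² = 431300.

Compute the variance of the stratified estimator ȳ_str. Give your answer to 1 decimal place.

Var(ȳ_str) = Σₕ Wₕ²(1 − fₕ)sₕ²/nₕ with Wₕ = Nₕ/N, N = 14868.
Suburban: Wₕ = 0.62052731; term = 0.62052731²·(1 − 0.24777802)·1540000/2286 = 195.12473.
Urban: Wₕ = 0.37947269; term = 0.37947269²·(1 − 0.24902517)·431300/1405 = 33.196292.
Sum = 228.32102.

228.3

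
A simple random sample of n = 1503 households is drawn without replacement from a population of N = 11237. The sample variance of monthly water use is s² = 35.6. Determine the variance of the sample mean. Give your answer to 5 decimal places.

Under SRS without replacement, Var(ȳ) = (1 − f)·s²/n with f = n/N = 1503/11237 = 0.13375456.
Var(ȳ) = (1 − 0.13375456)·35.6/1503 = 0.86624544·0.023685961 = 0.020517856.

0.02052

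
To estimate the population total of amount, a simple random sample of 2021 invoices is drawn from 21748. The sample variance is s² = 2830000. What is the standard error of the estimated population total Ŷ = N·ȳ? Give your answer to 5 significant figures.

775090

Var(Ŷ) = N²·Var(ȳ) = N²·(1 − n/N)·s²/n.
f = 2021/21748 = 0.09292809; Var(ȳ) = 0.90707191·2830000/2021 = 1270.17.
Var(Ŷ) = 21748² · 1270.17 = 6.007593 × 10^11.
SE(Ŷ) = √(6.007593 × 10^11) = 775090.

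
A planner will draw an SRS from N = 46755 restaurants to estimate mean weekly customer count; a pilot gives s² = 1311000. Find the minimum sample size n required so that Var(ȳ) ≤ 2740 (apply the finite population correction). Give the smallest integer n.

474

Without fpc, n₀ = s²/D = 1311000/2740 = 478.4672.
With fpc, (1 − n/N)·s²/n ≤ D requires n ≥ n₀/(1 + n₀/N) = 478.4672/(1 + 478.4672/46755) = 473.6204.
Rounding up, n = 474.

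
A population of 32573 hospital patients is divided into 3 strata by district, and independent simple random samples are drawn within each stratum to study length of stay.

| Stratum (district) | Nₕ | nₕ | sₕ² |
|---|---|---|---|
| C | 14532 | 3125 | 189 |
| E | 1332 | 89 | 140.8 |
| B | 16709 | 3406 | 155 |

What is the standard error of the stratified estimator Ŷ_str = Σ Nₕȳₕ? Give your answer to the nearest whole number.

4771

Var(Ŷ_str) = Σₕ Nₕ²(1 − fₕ)sₕ²/nₕ.
C: 14532²·(1 − 3125/14532)·189/3125 = 1.0025559 × 10^7.
E: 1332²·(1 − 89/1332)·140.8/89 = 2.6193166 × 10^6.
B: 16709²·(1 − 3406/16709)·155/3406 = 1.0115494 × 10^7.
Sum = 2.276037 × 10^7.
SE = √(2.276037 × 10^7) = 4771.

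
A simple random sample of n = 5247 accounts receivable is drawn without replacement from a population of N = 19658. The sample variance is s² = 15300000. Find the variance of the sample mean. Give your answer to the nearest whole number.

2138

Under SRS without replacement, Var(ȳ) = (1 − f)·s²/n with f = n/N = 5247/19658 = 0.26691423.
Var(ȳ) = (1 − 0.26691423)·15300000/5247 = 0.73308577·2915.952 = 2137.6429.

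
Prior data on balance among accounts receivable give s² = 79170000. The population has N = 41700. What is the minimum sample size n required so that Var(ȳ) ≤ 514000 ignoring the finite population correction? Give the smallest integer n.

155

Without fpc, n₀ = s²/D = 79170000/514000 = 154.0272.
Rounding up, n = 155.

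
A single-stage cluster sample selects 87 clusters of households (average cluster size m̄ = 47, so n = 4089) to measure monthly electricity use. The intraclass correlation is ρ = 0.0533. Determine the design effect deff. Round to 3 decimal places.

deff = 1 + (47 − 1)·0.0533 = 1 + 2.4518 = 3.4518.

3.452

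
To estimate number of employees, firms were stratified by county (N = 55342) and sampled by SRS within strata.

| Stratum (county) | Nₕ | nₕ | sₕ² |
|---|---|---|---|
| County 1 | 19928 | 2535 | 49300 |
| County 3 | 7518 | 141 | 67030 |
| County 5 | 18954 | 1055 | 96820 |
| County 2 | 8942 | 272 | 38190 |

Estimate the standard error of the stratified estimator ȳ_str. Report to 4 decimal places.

Var(ȳ_str) = Σₕ Wₕ²(1 − fₕ)sₕ²/nₕ with Wₕ = Nₕ/N, N = 55342.
County 1: Wₕ = 0.36008818; term = 0.36008818²·(1 − 0.12720795)·49300/2535 = 2.2008856.
County 3: Wₕ = 0.13584619; term = 0.13584619²·(1 − 0.01875499)·67030/141 = 8.6084014.
County 5: Wₕ = 0.34248853; term = 0.34248853²·(1 − 0.05566107)·96820/1055 = 10.165589.
County 2: Wₕ = 0.16157710; term = 0.16157710²·(1 − 0.03041825)·38190/272 = 3.5540605.
Sum = 24.528937.
SE = √(24.528937) = 4.9527.

4.9527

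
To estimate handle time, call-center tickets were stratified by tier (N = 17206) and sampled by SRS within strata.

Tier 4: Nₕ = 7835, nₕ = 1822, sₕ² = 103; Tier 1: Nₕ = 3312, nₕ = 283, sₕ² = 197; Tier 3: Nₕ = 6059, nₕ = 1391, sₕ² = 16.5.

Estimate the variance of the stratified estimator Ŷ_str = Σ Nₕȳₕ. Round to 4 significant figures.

Var(Ŷ_str) = Σₕ Nₕ²(1 − fₕ)sₕ²/nₕ.
Tier 4: 7835²·(1 − 1822/7835)·103/1822 = 2.6632937 × 10^6.
Tier 1: 3312²·(1 − 283/3312)·197/283 = 6.9834398 × 10^6.
Tier 3: 6059²·(1 − 1391/6059)·16.5/1391 = 335496.98.
Sum = 9.9822305 × 10^6.

9.982 × 10^6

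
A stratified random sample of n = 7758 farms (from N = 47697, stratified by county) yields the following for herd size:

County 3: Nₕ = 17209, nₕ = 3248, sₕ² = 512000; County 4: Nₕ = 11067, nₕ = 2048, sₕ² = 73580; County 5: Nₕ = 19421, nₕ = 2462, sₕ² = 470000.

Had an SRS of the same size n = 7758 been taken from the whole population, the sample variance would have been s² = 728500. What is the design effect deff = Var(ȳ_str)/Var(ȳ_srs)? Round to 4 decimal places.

0.5833

Var(ȳ_str) = Σ Wₕ²(1−fₕ)sₕ²/nₕ with Wₕ = Nₕ/47697:
  County 3: (17209/47697)²·(1−3248/17209)·512000/3248 = 16.647306
  County 4: (11067/47697)²·(1−2048/11067)·73580/2048 = 1.5762896
  County 5: (19421/47697)²·(1−2462/19421)·470000/2462 = 27.637548
  → Var(ȳ_str) = 45.861144.
Var(ȳ_srs) = (1 − 7758/47697)·728500/7758 = 78.629571.
deff = 45.861144 / 78.629571 = 0.5833.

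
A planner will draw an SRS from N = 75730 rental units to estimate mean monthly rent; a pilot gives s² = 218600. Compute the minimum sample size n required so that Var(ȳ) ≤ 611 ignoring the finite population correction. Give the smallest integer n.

Without fpc, n₀ = s²/D = 218600/611 = 357.7741.
Rounding up, n = 358.

358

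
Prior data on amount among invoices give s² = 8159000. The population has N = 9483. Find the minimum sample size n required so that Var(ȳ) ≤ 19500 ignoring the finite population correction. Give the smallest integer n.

419

Without fpc, n₀ = s²/D = 8159000/19500 = 418.4103.
Rounding up, n = 419.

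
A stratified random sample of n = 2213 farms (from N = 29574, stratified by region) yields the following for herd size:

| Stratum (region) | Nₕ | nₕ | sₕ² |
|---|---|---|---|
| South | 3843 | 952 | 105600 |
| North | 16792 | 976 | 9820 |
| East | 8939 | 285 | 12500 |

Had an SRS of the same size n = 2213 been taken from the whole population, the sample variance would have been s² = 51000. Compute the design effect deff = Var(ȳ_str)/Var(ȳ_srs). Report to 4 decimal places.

0.3913

Var(ȳ_str) = Σ Wₕ²(1−fₕ)sₕ²/nₕ with Wₕ = Nₕ/29574:
  South: (3843/29574)²·(1−952/3843)·105600/952 = 1.4090464
  North: (16792/29574)²·(1−976/16792)·9820/976 = 3.0552068
  East: (8939/29574)²·(1−285/8939)·12500/285 = 3.8792775
  → Var(ȳ_str) = 8.3435307.
Var(ȳ_srs) = (1 − 2213/29574)·51000/2213 = 21.321152.
deff = 8.3435307 / 21.321152 = 0.3913.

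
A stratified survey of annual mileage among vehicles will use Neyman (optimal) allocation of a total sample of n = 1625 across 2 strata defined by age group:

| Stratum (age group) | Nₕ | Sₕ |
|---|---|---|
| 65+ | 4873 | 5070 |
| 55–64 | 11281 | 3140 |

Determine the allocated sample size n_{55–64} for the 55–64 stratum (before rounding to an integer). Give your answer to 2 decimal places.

957.31

Neyman allocation: nₕ = n·NₕSₕ / Σⱼ NⱼSⱼ.
Σ NⱼSⱼ = 4873·5070 + 11281·3140 = 6.012845 × 10^7.
n_{55–64} = 1625·11281·3140 / (6.012845 × 10^7) = 957.31.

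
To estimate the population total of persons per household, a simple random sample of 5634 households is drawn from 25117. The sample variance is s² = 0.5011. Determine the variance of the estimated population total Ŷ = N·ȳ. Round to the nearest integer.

Var(Ŷ) = N²·Var(ȳ) = N²·(1 − n/N)·s²/n.
f = 5634/25117 = 0.22431023; Var(ȳ) = 0.77568977·0.5011/5634 = 6.8991506 × 10^-5.
Var(Ŷ) = 25117² · (6.8991506 × 10^-5) = 43524.236.

43524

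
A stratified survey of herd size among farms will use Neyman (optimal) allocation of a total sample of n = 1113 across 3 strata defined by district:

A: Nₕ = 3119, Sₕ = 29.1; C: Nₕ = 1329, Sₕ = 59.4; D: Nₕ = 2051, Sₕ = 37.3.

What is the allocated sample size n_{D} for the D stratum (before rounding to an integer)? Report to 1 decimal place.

345.8

Neyman allocation: nₕ = n·NₕSₕ / Σⱼ NⱼSⱼ.
Σ NⱼSⱼ = 3119·29.1 + 1329·59.4 + 2051·37.3 = 246207.8.
n_{D} = 1113·2051·37.3 / 246207.8 = 345.8.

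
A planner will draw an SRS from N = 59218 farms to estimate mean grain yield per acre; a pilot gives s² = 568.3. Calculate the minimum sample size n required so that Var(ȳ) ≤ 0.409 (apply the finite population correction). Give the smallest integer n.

1358

Without fpc, n₀ = s²/D = 568.3/0.409 = 1389.4866.
With fpc, (1 − n/N)·s²/n ≤ D requires n ≥ n₀/(1 + n₀/N) = 1389.4866/(1 + 1389.4866/59218) = 1357.6312.
Rounding up, n = 1358.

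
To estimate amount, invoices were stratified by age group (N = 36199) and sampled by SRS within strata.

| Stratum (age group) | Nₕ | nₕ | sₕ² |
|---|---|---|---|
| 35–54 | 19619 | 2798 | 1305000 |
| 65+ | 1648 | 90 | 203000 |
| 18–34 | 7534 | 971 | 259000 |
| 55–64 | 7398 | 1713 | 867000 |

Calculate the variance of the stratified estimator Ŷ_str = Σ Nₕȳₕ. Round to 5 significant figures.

1.9419 × 10^11

Var(Ŷ_str) = Σₕ Nₕ²(1 − fₕ)sₕ²/nₕ.
35–54: 19619²·(1 − 2798/19619)·1305000/2798 = 1.5391873 × 10^11.
65+: 1648²·(1 − 90/1648)·203000/90 = 5.7913284 × 10^9.
18–34: 7534²·(1 − 971/7534)·259000/971 = 1.3188899 × 10^10.
55–64: 7398²·(1 − 1713/7398)·867000/1713 = 2.1286611 × 10^10.
Sum = 1.9418557 × 10^11.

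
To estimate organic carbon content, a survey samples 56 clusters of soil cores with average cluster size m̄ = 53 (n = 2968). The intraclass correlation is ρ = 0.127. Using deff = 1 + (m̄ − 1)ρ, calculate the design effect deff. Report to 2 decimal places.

7.60

deff = 1 + (53 − 1)·0.127 = 1 + 6.604 = 7.604.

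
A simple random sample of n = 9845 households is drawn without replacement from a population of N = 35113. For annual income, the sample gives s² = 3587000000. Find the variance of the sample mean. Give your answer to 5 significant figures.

Under SRS without replacement, Var(ȳ) = (1 − f)·s²/n with f = n/N = 9845/35113 = 0.28038049.
Var(ȳ) = (1 − 0.28038049)·3587000000/9845 = 0.71961951·364347.38 = 262191.49.

262190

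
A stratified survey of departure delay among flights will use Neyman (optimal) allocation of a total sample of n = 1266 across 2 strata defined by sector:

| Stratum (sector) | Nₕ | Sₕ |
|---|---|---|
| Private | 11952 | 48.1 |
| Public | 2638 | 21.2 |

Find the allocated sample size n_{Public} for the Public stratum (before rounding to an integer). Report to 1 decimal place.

Neyman allocation: nₕ = n·NₕSₕ / Σⱼ NⱼSⱼ.
Σ NⱼSⱼ = 11952·48.1 + 2638·21.2 = 630816.8.
n_{Public} = 1266·2638·21.2 / 630816.8 = 112.2.

112.2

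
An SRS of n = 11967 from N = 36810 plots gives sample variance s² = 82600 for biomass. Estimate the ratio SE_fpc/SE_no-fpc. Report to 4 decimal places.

f = n/N = 11967/36810 = 0.32510187.
SE_no-fpc = √(s²/n) = 2.6272257; SE_fpc = √((1−f)s²/n) = 2.1583233.
Ratio = √(1−f) = 0.82152184.

0.8215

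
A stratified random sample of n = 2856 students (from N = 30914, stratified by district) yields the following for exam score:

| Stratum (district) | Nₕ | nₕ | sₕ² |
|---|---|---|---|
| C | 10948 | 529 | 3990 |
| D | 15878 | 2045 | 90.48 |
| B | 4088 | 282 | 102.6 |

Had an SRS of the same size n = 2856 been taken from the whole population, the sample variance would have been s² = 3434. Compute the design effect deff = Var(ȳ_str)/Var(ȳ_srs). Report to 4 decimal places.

Var(ȳ_str) = Σ Wₕ²(1−fₕ)sₕ²/nₕ with Wₕ = Nₕ/30914:
  C: (10948/30914)²·(1−529/10948)·3990/529 = 0.90025936
  D: (15878/30914)²·(1−2045/15878)·90.48/2045 = 0.010168597
  B: (4088/30914)²·(1−282/4088)·102.6/282 = 0.0059233517
  → Var(ȳ_str) = 0.91635131.
Var(ȳ_srs) = (1 − 2856/30914)·3434/2856 = 1.0912986.
deff = 0.91635131 / 1.0912986 = 0.8397.

0.8397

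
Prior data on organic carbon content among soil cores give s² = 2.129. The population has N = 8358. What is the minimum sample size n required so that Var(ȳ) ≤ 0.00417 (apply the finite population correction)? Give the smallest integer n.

482

Without fpc, n₀ = s²/D = 2.129/0.00417 = 510.5516.
With fpc, (1 − n/N)·s²/n ≤ D requires n ≥ n₀/(1 + n₀/N) = 510.5516/(1 + 510.5516/8358) = 481.1598.
Rounding up, n = 482.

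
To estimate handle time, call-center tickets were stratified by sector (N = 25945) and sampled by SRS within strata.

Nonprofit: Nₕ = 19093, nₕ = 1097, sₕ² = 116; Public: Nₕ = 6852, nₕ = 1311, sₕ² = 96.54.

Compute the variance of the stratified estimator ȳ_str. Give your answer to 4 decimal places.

0.0581

Var(ȳ_str) = Σₕ Wₕ²(1 − fₕ)sₕ²/nₕ with Wₕ = Nₕ/N, N = 25945.
Nonprofit: Wₕ = 0.73590287; term = 0.73590287²·(1 − 0.05745561)·116/1097 = 0.053975189.
Public: Wₕ = 0.26409713; term = 0.26409713²·(1 − 0.19133100)·96.54/1311 = 0.0041533904.
Sum = 0.058128579.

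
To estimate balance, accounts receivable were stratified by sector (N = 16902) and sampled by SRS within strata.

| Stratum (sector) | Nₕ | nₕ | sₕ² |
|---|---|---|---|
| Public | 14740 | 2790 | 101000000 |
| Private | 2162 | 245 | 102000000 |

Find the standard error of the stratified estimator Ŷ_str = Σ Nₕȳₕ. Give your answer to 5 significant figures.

2.8464 × 10^6

Var(Ŷ_str) = Σₕ Nₕ²(1 − fₕ)sₕ²/nₕ.
Public: 14740²·(1 − 2790/14740)·101000000/2790 = 6.3765029 × 10^12.
Private: 2162²·(1 − 245/2162)·102000000/245 = 1.7254878 × 10^12.
Sum = 8.1019907 × 10^12.
SE = √(8.1019907 × 10^12) = 2.8464 × 10^6.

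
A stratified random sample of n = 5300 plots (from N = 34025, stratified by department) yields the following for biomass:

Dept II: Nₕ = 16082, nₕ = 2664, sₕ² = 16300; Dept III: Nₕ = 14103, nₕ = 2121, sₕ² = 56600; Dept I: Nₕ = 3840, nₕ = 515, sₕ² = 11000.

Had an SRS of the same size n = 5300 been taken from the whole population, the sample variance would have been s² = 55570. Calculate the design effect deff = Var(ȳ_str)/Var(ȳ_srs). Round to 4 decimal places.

0.5955

Var(ȳ_str) = Σ Wₕ²(1−fₕ)sₕ²/nₕ with Wₕ = Nₕ/34025:
  Dept II: (16082/34025)²·(1−2664/16082)·16300/2664 = 1.1404729
  Dept III: (14103/34025)²·(1−2121/14103)·56600/2121 = 3.8951153
  Dept I: (3840/34025)²·(1−515/3840)·11000/515 = 0.2355657
  → Var(ȳ_str) = 5.2711539.
Var(ȳ_srs) = (1 − 5300/34025)·55570/5300 = 8.8516948.
deff = 5.2711539 / 8.8516948 = 0.5955.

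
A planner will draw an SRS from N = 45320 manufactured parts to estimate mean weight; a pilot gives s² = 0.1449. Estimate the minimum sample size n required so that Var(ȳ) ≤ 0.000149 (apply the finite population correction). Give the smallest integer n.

953

Without fpc, n₀ = s²/D = 0.1449/0.000149 = 972.4832.
With fpc, (1 − n/N)·s²/n ≤ D requires n ≥ n₀/(1 + n₀/N) = 972.4832/(1 + 972.4832/45320) = 952.0539.
Rounding up, n = 953.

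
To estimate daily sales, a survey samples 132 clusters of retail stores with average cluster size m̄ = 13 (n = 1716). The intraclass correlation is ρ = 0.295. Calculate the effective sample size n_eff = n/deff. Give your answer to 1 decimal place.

deff = 1 + (13 − 1)·0.295 = 1 + 3.54 = 4.54.
n_eff = 1716 / 4.54 = 378.0.

378.0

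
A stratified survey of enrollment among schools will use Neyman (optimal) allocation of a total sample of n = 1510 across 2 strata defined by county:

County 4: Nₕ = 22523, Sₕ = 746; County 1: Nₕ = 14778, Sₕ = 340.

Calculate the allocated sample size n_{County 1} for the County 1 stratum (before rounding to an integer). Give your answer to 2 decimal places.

Neyman allocation: nₕ = n·NₕSₕ / Σⱼ NⱼSⱼ.
Σ NⱼSⱼ = 22523·746 + 14778·340 = 2.1826678 × 10^7.
n_{County 1} = 1510·14778·340 / (2.1826678 × 10^7) = 347.60.

347.60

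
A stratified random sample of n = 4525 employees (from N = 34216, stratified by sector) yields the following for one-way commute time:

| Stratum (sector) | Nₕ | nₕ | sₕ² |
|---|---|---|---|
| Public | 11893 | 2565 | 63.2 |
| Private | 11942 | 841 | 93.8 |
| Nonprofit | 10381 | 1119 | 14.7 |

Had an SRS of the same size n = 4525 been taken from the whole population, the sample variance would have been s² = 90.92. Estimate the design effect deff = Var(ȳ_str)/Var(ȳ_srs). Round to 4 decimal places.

0.9201

Var(ȳ_str) = Σ Wₕ²(1−fₕ)sₕ²/nₕ with Wₕ = Nₕ/34216:
  Public: (11893/34216)²·(1−2565/11893)·63.2/2565 = 0.0023348081
  Private: (11942/34216)²·(1−841/11942)·93.8/841 = 0.01262954
  Nonprofit: (10381/34216)²·(1−1119/10381)·14.7/1119 = 0.001078879
  → Var(ȳ_str) = 0.016043227.
Var(ȳ_srs) = (1 − 4525/34216)·90.92/4525 = 0.017435581.
deff = 0.016043227 / 0.017435581 = 0.9201.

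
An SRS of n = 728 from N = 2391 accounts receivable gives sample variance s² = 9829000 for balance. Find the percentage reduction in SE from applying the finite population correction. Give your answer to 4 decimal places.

f = n/N = 728/2391 = 0.30447512.
SE_no-fpc = √(s²/n) = 116.19541; SE_fpc = √((1−f)s²/n) = 96.904806.
Ratio = √(1−f) = 0.83398135. Reduction = 100·(1 − 0.83398135) = 16.6019%.

16.6019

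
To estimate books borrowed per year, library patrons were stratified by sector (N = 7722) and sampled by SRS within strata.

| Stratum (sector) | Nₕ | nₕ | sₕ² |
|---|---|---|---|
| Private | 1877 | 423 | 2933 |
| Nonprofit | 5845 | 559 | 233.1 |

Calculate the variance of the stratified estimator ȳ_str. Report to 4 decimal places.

0.5334

Var(ȳ_str) = Σₕ Wₕ²(1 − fₕ)sₕ²/nₕ with Wₕ = Nₕ/N, N = 7722.
Private: Wₕ = 0.24307174; term = 0.24307174²·(1 − 0.22535962)·2933/423 = 0.31735166.
Nonprofit: Wₕ = 0.75692826; term = 0.75692826²·(1 − 0.09563730)·233.1/559 = 0.21606407.
Sum = 0.53341573.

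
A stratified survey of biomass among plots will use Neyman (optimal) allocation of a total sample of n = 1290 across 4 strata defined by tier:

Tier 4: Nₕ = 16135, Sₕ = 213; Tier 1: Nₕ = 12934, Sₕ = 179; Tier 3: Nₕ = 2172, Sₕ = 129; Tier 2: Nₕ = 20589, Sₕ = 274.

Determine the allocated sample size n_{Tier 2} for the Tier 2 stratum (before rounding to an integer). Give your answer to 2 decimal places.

Neyman allocation: nₕ = n·NₕSₕ / Σⱼ NⱼSⱼ.
Σ NⱼSⱼ = 16135·213 + 12934·179 + 2172·129 + 20589·274 = 1.1673515 × 10^7.
n_{Tier 2} = 1290·20589·274 / (1.1673515 × 10^7) = 623.41.

623.41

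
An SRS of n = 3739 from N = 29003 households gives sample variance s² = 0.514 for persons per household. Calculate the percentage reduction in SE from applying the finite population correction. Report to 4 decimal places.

f = n/N = 3739/29003 = 0.12891770.
SE_no-fpc = √(s²/n) = 0.011724756; SE_fpc = √((1−f)s²/n) = 0.010942925.
Ratio = √(1−f) = 0.93331790. Reduction = 100·(1 − 0.93331790) = 6.6682%.

6.6682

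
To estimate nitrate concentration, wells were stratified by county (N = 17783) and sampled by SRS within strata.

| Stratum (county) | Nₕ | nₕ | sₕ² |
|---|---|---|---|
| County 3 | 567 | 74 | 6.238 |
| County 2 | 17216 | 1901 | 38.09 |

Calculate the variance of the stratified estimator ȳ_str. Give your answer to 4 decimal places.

Var(ȳ_str) = Σₕ Wₕ²(1 − fₕ)sₕ²/nₕ with Wₕ = Nₕ/N, N = 17783.
County 3: Wₕ = 0.03188438; term = 0.03188438²·(1 − 0.13051146)·6.238/74 = 7.4513261 × 10^-5.
County 2: Wₕ = 0.96811562; term = 0.96811562²·(1 − 0.11042054)·38.09/1901 = 0.01670583.
Sum = 0.016780343.

0.0168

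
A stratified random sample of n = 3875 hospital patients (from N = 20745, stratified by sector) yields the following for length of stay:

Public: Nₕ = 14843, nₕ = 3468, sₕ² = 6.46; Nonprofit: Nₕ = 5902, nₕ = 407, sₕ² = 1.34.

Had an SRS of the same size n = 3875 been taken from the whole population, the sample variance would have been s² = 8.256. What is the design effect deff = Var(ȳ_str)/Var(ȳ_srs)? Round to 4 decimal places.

0.5650

Var(ȳ_str) = Σ Wₕ²(1−fₕ)sₕ²/nₕ with Wₕ = Nₕ/20745:
  Public: (14843/20745)²·(1−3468/14843)·6.46/3468 = 7.3080186 × 10^-4
  Nonprofit: (5902/20745)²·(1−407/5902)·1.34/407 = 2.4811351 × 10^-4
  → Var(ȳ_str) = 9.7891537 × 10^-4.
Var(ȳ_srs) = (1 − 3875/20745)·8.256/3875 = 0.0017326052.
deff = (9.7891537 × 10^-4) / 0.0017326052 = 0.5650.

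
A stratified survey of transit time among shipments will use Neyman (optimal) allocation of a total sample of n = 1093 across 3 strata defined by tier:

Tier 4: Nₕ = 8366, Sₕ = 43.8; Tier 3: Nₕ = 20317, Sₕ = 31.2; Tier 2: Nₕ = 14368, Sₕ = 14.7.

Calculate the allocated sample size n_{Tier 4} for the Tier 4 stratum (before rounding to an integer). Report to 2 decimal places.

Neyman allocation: nₕ = n·NₕSₕ / Σⱼ NⱼSⱼ.
Σ NⱼSⱼ = 8366·43.8 + 20317·31.2 + 14368·14.7 = 1.2115308 × 10^6.
n_{Tier 4} = 1093·8366·43.8 / (1.2115308 × 10^6) = 330.58.

330.58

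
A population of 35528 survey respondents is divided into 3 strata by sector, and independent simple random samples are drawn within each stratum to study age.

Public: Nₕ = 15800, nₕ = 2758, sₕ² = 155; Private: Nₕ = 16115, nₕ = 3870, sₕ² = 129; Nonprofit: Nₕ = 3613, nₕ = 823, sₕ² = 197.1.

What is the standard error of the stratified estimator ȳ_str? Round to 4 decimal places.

Var(ȳ_str) = Σₕ Wₕ²(1 − fₕ)sₕ²/nₕ with Wₕ = Nₕ/N, N = 35528.
Public: Wₕ = 0.44471966; term = 0.44471966²·(1 − 0.17455696)·155/2758 = 0.0091748125.
Private: Wₕ = 0.45358590; term = 0.45358590²·(1 − 0.24014893)·129/3870 = 0.005211063.
Nonprofit: Wₕ = 0.10169444; term = 0.10169444²·(1 − 0.22778854)·197.1/823 = 0.0019125704.
Sum = 0.016298446.
SE = √(0.016298446) = 0.1277.

0.1277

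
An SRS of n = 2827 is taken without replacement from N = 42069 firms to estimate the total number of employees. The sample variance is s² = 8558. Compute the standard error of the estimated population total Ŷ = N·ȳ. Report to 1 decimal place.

Var(Ŷ) = N²·Var(ȳ) = N²·(1 − n/N)·s²/n.
f = 2827/42069 = 0.06719913; Var(ȳ) = 0.93280087·8558/2827 = 2.8238097.
Var(Ŷ) = 42069² · 2.8238097 = 4.9975806 × 10^9.
SE(Ŷ) = √(4.9975806 × 10^9) = 70693.6.

70693.6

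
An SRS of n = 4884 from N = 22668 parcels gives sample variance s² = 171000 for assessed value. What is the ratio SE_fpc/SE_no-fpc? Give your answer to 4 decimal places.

f = n/N = 4884/22668 = 0.21545791.
SE_no-fpc = √(s²/n) = 5.917118; SE_fpc = √((1−f)s²/n) = 5.2410506.
Ratio = √(1−f) = 0.88574380.

0.8857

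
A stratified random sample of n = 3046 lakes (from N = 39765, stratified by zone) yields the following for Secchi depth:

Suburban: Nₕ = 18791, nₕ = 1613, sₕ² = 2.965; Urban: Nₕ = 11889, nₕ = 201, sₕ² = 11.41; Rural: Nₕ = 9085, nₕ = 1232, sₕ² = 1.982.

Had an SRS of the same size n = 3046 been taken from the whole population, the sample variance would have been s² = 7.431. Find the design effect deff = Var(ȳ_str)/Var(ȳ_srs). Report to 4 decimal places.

2.4132

Var(ȳ_str) = Σ Wₕ²(1−fₕ)sₕ²/nₕ with Wₕ = Nₕ/39765:
  Suburban: (18791/39765)²·(1−1613/18791)·2.965/1613 = 3.7524149 × 10^-4
  Urban: (11889/39765)²·(1−201/11889)·11.41/201 = 0.0049885364
  Rural: (9085/39765)²·(1−1232/9085)·1.982/1232 = 7.2585772 × 10^-5
  → Var(ȳ_str) = 0.0054363637.
Var(ȳ_srs) = (1 − 3046/39765)·7.431/3046 = 0.00225272.
deff = 0.0054363637 / 0.00225272 = 2.4132.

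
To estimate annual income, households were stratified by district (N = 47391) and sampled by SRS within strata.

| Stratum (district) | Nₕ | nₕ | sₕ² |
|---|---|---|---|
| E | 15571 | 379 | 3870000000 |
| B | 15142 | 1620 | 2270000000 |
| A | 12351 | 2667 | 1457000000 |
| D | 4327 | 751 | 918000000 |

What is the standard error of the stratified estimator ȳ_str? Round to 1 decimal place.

1113.9

Var(ȳ_str) = Σₕ Wₕ²(1 − fₕ)sₕ²/nₕ with Wₕ = Nₕ/N, N = 47391.
E: Wₕ = 0.32856450; term = 0.32856450²·(1 − 0.02434012)·3870000000/379 = 1.0755026 × 10^6.
B: Wₕ = 0.31951214; term = 0.31951214²·(1 − 0.10698719)·2270000000/1620 = 127744.81.
A: Wₕ = 0.26061910; term = 0.26061910²·(1 − 0.21593393)·1457000000/2667 = 29093.883.
D: Wₕ = 0.09130426; term = 0.09130426²·(1 − 0.17356136)·918000000/751 = 8421.6154.
Sum = 1.2407629 × 10^6.
SE = √(1.2407629 × 10^6) = 1113.9.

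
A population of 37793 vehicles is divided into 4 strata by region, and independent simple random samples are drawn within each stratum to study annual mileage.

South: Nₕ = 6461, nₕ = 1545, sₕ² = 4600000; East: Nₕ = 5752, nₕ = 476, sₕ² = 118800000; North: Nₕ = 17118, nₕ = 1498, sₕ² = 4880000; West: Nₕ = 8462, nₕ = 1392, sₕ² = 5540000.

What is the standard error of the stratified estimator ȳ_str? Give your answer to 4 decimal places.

Var(ȳ_str) = Σₕ Wₕ²(1 − fₕ)sₕ²/nₕ with Wₕ = Nₕ/N, N = 37793.
South: Wₕ = 0.17095758; term = 0.17095758²·(1 − 0.23912707)·4600000/1545 = 66.209183.
East: Wₕ = 0.15219750; term = 0.15219750²·(1 − 0.08275382)·118800000/476 = 5302.8631.
North: Wₕ = 0.45294102; term = 0.45294102²·(1 − 0.08751022)·4880000/1498 = 609.8448.
West: Wₕ = 0.22390390; term = 0.22390390²·(1 − 0.16450012)·5540000/1392 = 166.70178.
Sum = 6145.6189.
SE = √(6145.6189) = 78.3940.

78.3940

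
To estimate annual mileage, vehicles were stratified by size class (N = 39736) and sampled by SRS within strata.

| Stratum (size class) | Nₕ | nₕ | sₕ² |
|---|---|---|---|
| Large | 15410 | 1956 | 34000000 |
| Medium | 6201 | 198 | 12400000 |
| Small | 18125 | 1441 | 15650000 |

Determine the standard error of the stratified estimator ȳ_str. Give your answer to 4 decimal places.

Var(ȳ_str) = Σₕ Wₕ²(1 − fₕ)sₕ²/nₕ with Wₕ = Nₕ/N, N = 39736.
Large: Wₕ = 0.38780954; term = 0.38780954²·(1 − 0.12693056)·34000000/1956 = 2282.4214.
Medium: Wₕ = 0.15605496; term = 0.15605496²·(1 − 0.03193033)·12400000/198 = 1476.4484.
Small: Wₕ = 0.45613549; term = 0.45613549²·(1 − 0.07950345)·15650000/1441 = 2079.9853.
Sum = 5838.8551.
SE = √(5838.8551) = 76.4124.

76.4124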